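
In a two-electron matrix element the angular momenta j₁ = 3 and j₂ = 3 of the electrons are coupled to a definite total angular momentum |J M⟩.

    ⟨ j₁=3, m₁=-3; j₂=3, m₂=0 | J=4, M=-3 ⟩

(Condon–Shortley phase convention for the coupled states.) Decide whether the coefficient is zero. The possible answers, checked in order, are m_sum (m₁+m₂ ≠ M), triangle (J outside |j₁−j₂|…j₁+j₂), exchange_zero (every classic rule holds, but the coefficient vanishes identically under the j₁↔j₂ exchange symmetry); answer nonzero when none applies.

m-sum: m₁+m₂ = -3+0 = -3, M = -3  ✓
triangle: |j₁−j₂| = 0 ≤ J = 4 ≤ j₁+j₂ = 6  ✓
exchange: j₁≠j₂ or m₁≠m₂ — the exchange symmetry imposes no constraint here
value check: CG = +√(9/22) = +0.639602 ≠ 0

nonzero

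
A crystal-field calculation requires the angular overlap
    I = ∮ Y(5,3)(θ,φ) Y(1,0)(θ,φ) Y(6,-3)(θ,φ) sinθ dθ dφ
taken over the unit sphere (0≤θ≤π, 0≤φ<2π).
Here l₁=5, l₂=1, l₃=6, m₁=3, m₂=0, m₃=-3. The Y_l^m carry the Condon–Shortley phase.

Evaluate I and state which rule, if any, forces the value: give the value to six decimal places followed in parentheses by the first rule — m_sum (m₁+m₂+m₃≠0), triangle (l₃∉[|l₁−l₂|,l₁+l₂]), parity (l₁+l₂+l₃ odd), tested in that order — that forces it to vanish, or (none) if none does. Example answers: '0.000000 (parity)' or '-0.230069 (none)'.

m-sum 0 ✓  L=12 even ✓  4≤6≤6 ✓
Π(2lᵢ+1) = 11×3×13 = 429
triangle coeff Δ(5,1,6) = 1/858
Σ_t [0,0]: t=0:+1/14400 = 1/14400
(3j)²=6/143 [(5 1 6; 0 0 0)], sign=+1
Σ_t [0,0]: t=0:+1/80640 = 1/80640
(3j)²=9/286 [(5 1 6; 3 0 -3)], sign=-1
⇒ 4πI² = 81/143
I = (-1)√(81/143/(4π)) = -0.21230956
No selection rule forces the value: the integral is nonzero (none).

-0.212310 (none)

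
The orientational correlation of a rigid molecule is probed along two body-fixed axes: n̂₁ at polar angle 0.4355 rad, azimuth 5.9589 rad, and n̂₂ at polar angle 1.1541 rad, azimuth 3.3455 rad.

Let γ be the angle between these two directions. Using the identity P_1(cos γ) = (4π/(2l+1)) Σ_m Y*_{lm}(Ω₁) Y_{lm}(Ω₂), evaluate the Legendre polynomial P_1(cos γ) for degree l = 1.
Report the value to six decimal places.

Addition theorem: P_1(cos γ) = (4π/3) Σ_m Y*_{lm}(Ω₁) Y_{lm}(Ω₂), m = −1…1:
  m=-1: Y*=+0.138155-0.046441i  Y=-0.309385+0.063975i  product -0.039772+0.023207i
  m=+0: Y*=+0.442996-0.000000i  Y=+0.197758+0.000000i  product +0.087606+0.000000i
  m=+1: Y*=-0.138155-0.046441i  Y=+0.309385+0.063975i  product -0.039772-0.023207i
Total Σ_m = +0.008062+0.000000i. Multiply by 4.188790: +0.033770+0.000000i. P_1(cos γ) = 0.033770

0.033770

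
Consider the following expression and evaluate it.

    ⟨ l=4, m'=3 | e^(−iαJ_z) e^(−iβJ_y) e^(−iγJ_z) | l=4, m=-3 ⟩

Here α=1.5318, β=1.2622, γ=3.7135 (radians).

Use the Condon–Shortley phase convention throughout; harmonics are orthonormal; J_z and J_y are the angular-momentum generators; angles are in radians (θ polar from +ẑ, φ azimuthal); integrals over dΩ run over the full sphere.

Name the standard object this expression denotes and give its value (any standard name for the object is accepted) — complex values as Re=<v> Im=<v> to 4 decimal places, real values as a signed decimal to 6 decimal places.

This is a Wigner D-matrix element — the rotation-matrix element ⟨l m'| R(α,β,γ) |l m⟩ in the angular-momentum basis.
Split into d^4_{3,-3}(β=1.2622) × two z-phases.
Half-angle: c=0.807379, s=0.590033. N=√(5040·1·1·5040)=5040.000000
k: max(0,(-3)−(3))=0 … min(4+(-3),4−(3))=1
  k=0: (−1)^6·5040.0000/(720)·0.8074^2·0.5900^6 = +0.192536
  k=1: (−1)^7·5040.0000/(5040)·0.8074^0·0.5900^8 = -0.014690
d^4_{3,-3}(1.2622) = +0.192536 -0.014690 = +0.177846
Phases: e^{-i·(3)·1.5318}=-0.116722+0.993165i, e^{-i·(-3)·3.7135}=+0.144419-0.989517i ⇒ D=+0.171781+0.046050i

Wigner D-matrix element, Re=0.1718 Im=0.0460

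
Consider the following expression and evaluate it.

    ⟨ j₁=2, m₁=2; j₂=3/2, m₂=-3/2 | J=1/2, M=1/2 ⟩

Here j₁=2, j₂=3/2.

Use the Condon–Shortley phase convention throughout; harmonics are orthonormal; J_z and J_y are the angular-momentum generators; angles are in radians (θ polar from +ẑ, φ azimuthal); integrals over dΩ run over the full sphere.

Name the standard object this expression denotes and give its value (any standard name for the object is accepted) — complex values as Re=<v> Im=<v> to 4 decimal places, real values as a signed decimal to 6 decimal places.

This is a Clebsch–Gordan (vector-coupling) coefficient.
j₁+j₂−J=3  J+j₁−j₂=1  J−j₁+j₂=0  j₁+j₂+J+1=5
(j₁±m₁, j₂±m₂, J±M) = (4,0,0,3,1,0)
P² = 72/5
sum k=0..0:
  [0] +1/6 = 1/6
S = 1/6
C² = P²·S² = 2/5 ; C = +0.632456

Clebsch–Gordan coefficient, +√(2/5) ≈ +0.632456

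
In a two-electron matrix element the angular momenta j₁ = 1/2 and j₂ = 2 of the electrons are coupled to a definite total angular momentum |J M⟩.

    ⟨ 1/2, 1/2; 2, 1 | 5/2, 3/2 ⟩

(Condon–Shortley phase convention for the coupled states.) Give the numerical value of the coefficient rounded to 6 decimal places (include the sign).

√[6·0!1!4!/6! · 1!0!3!1!4!1!] = √(144/5)
  +(−1)^0/∏(0,0,0,3,1,1)! = 1/6  (running 1/6)
⟨..|..⟩ = √(144/5)·(1/6) = +0.894427

+0.894427  (= +√(4/5))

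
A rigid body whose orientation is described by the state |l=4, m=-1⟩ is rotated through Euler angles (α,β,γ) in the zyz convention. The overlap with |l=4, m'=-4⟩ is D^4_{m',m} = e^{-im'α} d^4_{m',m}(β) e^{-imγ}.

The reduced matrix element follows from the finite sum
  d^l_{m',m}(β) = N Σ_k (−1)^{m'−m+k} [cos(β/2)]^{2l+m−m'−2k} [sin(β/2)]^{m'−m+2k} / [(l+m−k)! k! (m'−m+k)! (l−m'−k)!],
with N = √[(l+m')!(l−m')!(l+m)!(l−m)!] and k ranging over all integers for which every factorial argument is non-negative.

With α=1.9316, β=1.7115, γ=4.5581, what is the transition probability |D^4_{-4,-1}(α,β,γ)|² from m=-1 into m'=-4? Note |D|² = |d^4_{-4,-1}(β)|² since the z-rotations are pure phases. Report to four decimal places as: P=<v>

Split into d^4_{-4,-1}(β=1.7115) × two z-phases.
With c≡cos(β/2)=0.655652 and s≡sin(β/2)=0.755063, N=[1·40320·6·120]^{1/2}=5387.986637
k: max(0,(-1)−(-4))=3 … min(4+(-1),4−(-4))=3
  k=3: (−1)^0·5387.9866/(720)·0.6557^5·0.7551^3 = +0.390312
d^4_{-4,-1}(1.7115) = +0.390312
|D^4_{-4,-1}|² = |d^4_{-4,-1}(β)|² = (+0.390312)² = 0.152343 (the z-rotation phases have unit modulus)

P=0.1523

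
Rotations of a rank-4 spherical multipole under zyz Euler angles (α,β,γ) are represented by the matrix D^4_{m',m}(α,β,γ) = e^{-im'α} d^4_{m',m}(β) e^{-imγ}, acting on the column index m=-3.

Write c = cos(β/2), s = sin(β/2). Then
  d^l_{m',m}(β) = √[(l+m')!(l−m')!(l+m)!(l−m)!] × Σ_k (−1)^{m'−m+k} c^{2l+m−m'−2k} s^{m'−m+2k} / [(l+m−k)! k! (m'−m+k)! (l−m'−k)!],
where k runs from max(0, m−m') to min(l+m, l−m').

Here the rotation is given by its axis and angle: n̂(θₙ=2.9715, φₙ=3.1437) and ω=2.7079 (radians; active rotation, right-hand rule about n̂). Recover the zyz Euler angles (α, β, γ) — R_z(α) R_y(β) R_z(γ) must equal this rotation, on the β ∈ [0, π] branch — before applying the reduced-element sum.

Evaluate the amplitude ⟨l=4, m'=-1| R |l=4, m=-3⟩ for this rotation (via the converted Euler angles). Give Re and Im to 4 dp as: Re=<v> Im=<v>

Axis–angle → zyz. n̂ = (sinθₙcosφₙ, sinθₙsinφₙ, cosθₙ) = (-0.169273, -0.000357, -0.985569), ω = 2.7079.
R = I cosω + sinω [n̂]ₓ + (1−cosω) n̂n̂ᵀ gives
  R = [-0.852766, +0.414275, +0.318066; -0.414045, -0.907420, +0.071803; +0.318366, -0.070462, +0.945346]
β = atan2(√(R₁₃²+R₂₃²), R₃₃) = 0.332143; α = atan2(R₂₃, R₁₃) mod 2π = 0.222028; γ = atan2(R₃₂, −R₃₁) mod 2π = 3.359406
D^4_{-1,-3}(0.2220,0.3321,3.3594) = e^{-i·-1·0.2220}·d^4_{-1,-3}(0.3321)·e^{-i·-3·3.3594}. Compute d first:
c=cos(0.332143/2)=0.986242, s=sin(0.332143/2)=0.165309; N=√[6·120·1·5040]=1904.940944
k: max(0,(-3)−(-1))=0 … min(4+(-3),4−(-1))=1
  k=0: (−1)^2·1904.9409/(240)·0.9862^6·0.1653^2 = +0.199602
  k=1: (−1)^3·1904.9409/(144)·0.9862^4·0.1653^4 = -0.009346
d^4_{-1,-3}(0.3321) = +0.199602 -0.009346 = +0.190256
Attach z-rotation phases: D = e^{-i(-1)(0.2220)}·(+0.190256)·e^{-i(-3)(3.3594)} = -0.121885-0.146087i

Re=-0.1219 Im=-0.1461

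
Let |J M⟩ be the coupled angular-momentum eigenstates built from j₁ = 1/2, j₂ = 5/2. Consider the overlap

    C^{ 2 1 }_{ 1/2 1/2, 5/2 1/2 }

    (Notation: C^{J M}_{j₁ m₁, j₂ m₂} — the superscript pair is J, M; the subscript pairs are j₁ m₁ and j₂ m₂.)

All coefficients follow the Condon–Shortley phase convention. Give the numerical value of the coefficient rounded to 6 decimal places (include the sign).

+√(1/3) = +0.577350

j₁+j₂−J=1  J+j₁−j₂=0  J−j₁+j₂=4  j₁+j₂+J+1=6
(j₁±m₁, j₂±m₂, J±M) = (1,0,3,2,3,1)
P² = 12
sum k=0..0:
  [0] +1/6 = 1/6
S = 1/6
C² = P²·S² = 1/3 ; C = +0.577350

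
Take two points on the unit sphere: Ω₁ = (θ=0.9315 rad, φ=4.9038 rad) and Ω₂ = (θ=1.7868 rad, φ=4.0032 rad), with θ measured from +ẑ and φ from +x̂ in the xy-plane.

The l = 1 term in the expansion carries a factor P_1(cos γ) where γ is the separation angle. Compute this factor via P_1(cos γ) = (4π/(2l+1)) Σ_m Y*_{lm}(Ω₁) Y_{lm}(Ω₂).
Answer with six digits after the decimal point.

0.359016

Term-by-term m-sum for l=1 (normalisation 4π/3 = 4.188790):
  term(m=-1) = (0.058118, 0.073329)   from Y*(Ω₁)=(0.052748, -0.272201), Y(Ω₂)=(-0.219764, 0.256099)
  term(m=+0) = (-0.030528, 0.000000)   from Y*(Ω₁)=(0.291515, -0.000000), Y(Ω₂)=(-0.104721, 0.000000)
  term(m=+1) = (0.058118, -0.073329)   from Y*(Ω₁)=(-0.052748, -0.272201), Y(Ω₂)=(0.219764, 0.256099)
Total Σ_m = (0.085709, 0.000000). Multiply by 4.188790: (0.359016, 0.000000). P_1(cos γ) = 0.359016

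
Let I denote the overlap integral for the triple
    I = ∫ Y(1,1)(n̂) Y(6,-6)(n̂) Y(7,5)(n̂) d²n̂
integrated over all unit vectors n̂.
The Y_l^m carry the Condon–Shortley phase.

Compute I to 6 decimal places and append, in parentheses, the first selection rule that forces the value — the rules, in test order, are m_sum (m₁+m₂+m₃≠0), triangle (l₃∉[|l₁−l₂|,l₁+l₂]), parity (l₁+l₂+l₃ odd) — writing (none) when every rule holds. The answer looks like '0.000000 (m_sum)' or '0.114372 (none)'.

Rules hold: Σm=0, L=14 even, 5≤7≤7.
N = 3·13·15 = 585
Δ = 0!·2!·12!/15! = 1/1365
Racah Σ t=0..0: t=0:+1/518400 = 1/518400
⇒ 3j(1 6 7; 0 0 0)² = 7/195, sgn -1
Racah Σ t=0..0: t=0:+1/958003200 = 1/958003200
⇒ 3j(1 6 7; 1 -6 5)² = 1/1365, sgn +1
4πI² = N·(3j₀)²·(3jₘ)² = 1/65
I = -1·√(0.0153846/4π) = -0.03498955
No selection rule forces the value: the integral is nonzero (none).

-0.034990 (none)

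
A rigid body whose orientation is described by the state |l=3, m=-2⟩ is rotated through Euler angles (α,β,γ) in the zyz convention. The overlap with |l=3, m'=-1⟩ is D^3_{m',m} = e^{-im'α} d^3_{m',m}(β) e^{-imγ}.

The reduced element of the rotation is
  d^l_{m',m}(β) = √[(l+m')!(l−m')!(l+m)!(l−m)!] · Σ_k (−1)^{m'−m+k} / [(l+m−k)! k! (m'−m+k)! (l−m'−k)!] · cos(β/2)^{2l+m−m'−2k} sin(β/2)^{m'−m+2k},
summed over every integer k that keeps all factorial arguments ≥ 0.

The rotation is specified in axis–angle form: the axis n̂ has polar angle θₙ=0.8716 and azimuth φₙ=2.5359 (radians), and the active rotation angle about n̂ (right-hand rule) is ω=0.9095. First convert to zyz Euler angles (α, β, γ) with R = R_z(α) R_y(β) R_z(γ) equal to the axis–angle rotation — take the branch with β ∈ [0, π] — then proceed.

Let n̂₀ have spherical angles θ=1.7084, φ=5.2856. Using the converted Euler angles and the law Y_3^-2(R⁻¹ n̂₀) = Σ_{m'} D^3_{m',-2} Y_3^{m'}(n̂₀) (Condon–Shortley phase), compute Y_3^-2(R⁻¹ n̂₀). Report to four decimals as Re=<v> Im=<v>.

Axis–angle → zyz. n̂ = (sinθₙcosφₙ, sinθₙsinφₙ, cosθₙ) = (-0.629208, +0.435743, +0.643603), ω = 0.9095.
R = I cosω + sinω [n̂]ₓ + (1−cosω) n̂n̂ᵀ gives
  R = [+0.766903, -0.613722, +0.187630; +0.402137, +0.687405, +0.604782; -0.500145, -0.388356, +0.773973]
β = atan2(√(R₁₃²+R₂₃²), R₃₃) = 0.685705; α = atan2(R₂₃, R₁₃) mod 2π = 1.269969; γ = atan2(R₃₂, −R₃₁) mod 2π = 5.622947
Need the full column D^3_{m',-2} for m'=−3..3 at α=1.2700, β=0.6857, γ=5.6229.
cos(β/2)=0.941800, sin(β/2)=0.336175
d^3_{-3,-2}: single k=1 term ⇒ +0.610145;  D = -0.484927+0.370302i
d^3_{-2,-2}: k∈[0..1] ⇒ +0.697832 -0.444564 = +0.253268;  D = +0.087163+0.237797i
d^3_{-1,-2}: k∈[0..1] ⇒ -0.787694 +0.200725 = -0.586969;  D = -0.586221+0.029635i
d^3_{0,-2}: k∈[0..1] ⇒ +0.486996 -0.062050 = +0.424946;  D = +0.105265-0.411702i
d^3_{1,-2}: k∈[0..1] ⇒ -0.200725 +0.012787 = -0.187937;  D = +0.160108+0.098416i
d^3_{2,-2}: k∈[0..1] ⇒ +0.056643 -0.001443 = +0.055200;  D = -0.041542+0.036349i
d^3_{3,-2}: single k=0 term ⇒ -0.009905;  D = -0.004021-0.009052i
Y_3^{m'}(θ=1.7084,φ=5.2856) and Σ D·Y over m':
  (-0.4849+0.3703i)·(-0.4010+0.0601i)  (+0.0872+0.2378i)·(+0.0566-0.1253i)  (-0.5862+0.0296i)·(-0.1573-0.2437i)  (+0.1053-0.4117i)·(+0.1487+0.0000i)  (+0.1601+0.0984i)·(+0.1573-0.2437i)  (-0.0415+0.0363i)·(+0.0566+0.1253i)  (-0.0040-0.0091i)·(+0.4010+0.0601i)
Y_3^-2(R⁻¹ n̂) = +0.363207-0.128735i

Re=0.3632 Im=-0.1287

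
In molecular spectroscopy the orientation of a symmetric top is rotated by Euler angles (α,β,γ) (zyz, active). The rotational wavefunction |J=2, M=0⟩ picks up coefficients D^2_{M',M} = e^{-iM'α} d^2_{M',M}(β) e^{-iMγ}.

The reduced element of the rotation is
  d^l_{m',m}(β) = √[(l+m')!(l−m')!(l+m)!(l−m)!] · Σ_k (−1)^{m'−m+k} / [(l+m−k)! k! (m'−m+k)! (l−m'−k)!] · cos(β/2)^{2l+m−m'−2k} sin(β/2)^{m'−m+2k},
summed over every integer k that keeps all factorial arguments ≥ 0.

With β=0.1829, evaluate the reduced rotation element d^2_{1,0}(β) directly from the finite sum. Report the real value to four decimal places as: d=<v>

d=-0.2190

d^2_{1,0}(β=0.1829) via the finite sum:
c=cos(0.182900/2)=0.995821, s=sin(0.182900/2)=0.091323; N=√[6·1·2·2]=4.898979
The bounds max(0,m−m')=0 and min(l+m,l−m')=1 give 2 terms
  k=0: (−1)^1·4.8990/(2)·0.9958^3·0.0913^1 = -0.220901
  k=1: (−1)^2·4.8990/(2)·0.9958^1·0.0913^3 = +0.001858
d^2_{1,0}(0.1829) = -0.220901 +0.001858 = -0.219043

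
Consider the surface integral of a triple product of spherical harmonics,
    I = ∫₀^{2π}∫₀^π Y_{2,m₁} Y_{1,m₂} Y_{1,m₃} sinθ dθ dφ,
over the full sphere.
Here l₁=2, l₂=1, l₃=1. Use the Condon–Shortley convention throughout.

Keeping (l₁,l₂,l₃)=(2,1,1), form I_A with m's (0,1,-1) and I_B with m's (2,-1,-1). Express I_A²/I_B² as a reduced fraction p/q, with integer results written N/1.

Shared (l₁,l₂,l₃)=(2,1,1): N and (l;000)² cancel in I_A²/I_B².
A: Δ = 2!·2!·0!/5! = 1/30; Racah Σ t=2..2: t=2:+1/4 = 1/4; ⇒ 3j(2 1 1; 0 1 -1)² = 1/30, sgn +1
B: Δ = 2!·2!·0!/5! = 1/30; Racah Σ t=0..0: t=0:+1/4 = 1/4; ⇒ 3j(2 1 1; 2 -1 -1)² = 1/5, sgn +1
I_A²/I_B² = (1/30)/(1/5) = 1/6

1/6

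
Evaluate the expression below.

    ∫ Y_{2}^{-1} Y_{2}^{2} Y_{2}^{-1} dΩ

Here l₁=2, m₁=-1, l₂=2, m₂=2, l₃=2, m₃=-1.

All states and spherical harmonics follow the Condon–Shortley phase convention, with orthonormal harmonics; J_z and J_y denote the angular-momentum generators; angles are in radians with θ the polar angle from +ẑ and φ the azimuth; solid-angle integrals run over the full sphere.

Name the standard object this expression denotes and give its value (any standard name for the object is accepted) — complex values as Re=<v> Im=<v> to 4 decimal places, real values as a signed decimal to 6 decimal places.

This is a Gaunt coefficient — the integral of a triple product of spherical harmonics over the sphere.
m-sum 0 ✓  L=6 even ✓  0≤2≤4 ✓
Π(2lᵢ+1) = 5×5×5 = 125
triangle coeff Δ(2,2,2) = 1/630
Σ_t [0,2]: t=0:+1/8 t=1:−1/1 t=2:+1/8 = -3/4
(3j)²=2/35 [(2 2 2; 0 0 0)], sign=-1
Σ_t [2,2]: t=2:+1/4 = 1/4
(3j)²=3/35 [(2 2 2; -1 2 -1)], sign=-1
⇒ 4πI² = 30/49
I = (+1)√(30/49/(4π)) = 0.22072812

Gaunt coefficient, +0.220728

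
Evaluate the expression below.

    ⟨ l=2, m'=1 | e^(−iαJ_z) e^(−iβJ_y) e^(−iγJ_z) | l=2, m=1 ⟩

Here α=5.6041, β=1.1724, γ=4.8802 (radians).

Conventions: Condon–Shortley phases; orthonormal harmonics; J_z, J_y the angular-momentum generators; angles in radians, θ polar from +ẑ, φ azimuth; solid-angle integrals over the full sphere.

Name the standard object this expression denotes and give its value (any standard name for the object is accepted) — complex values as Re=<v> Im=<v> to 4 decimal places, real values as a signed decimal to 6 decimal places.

This is a Wigner D-matrix element — the rotation-matrix element ⟨l m'| R(α,β,γ) |l m⟩ in the angular-momentum basis.
First d^2_{1,1}(β=1.1724), then the phase factors e^{-i(1)α} and e^{-i(1)γ}:
With c≡cos(β/2)=0.833049 and s≡sin(β/2)=0.553199, N=[6·1·6·1]^{1/2}=6.000000
The bounds max(0,m−m')=0 and min(l+m,l−m')=1 give 2 terms
  k=0: (−1)^0·6.0000/(6)·0.8330^4·0.5532^0 = +0.481595
  k=1: (−1)^1·6.0000/(2)·0.8330^2·0.5532^2 = -0.637126
d^2_{1,1}(1.1724) = +0.481595 -0.637126 = -0.155532
D = (+0.778148+0.628082i)·(-0.155532)·(+0.167025+0.985953i) = +0.076100-0.135642i

Wigner D-matrix element, Re=0.0761 Im=-0.1356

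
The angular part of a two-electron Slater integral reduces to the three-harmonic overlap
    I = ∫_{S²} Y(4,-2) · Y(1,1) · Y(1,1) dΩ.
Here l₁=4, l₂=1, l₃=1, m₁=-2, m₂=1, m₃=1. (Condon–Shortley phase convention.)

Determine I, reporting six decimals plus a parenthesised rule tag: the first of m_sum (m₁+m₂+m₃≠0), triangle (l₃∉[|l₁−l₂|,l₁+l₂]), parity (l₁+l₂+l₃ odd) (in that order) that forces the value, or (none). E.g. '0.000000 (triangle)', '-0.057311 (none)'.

0.000000 (triangle)

|4−1|≤1≤4+1 violated ⇒ I = 0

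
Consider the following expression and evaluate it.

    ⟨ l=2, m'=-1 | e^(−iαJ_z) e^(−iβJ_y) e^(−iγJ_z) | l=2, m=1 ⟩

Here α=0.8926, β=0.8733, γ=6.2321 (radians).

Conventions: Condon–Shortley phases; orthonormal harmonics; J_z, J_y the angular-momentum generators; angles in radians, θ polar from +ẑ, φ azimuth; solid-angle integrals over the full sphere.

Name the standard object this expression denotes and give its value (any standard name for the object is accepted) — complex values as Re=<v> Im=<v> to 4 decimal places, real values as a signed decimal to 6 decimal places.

Wigner D-matrix element, Re=0.2398 Im=0.3309

This is a Wigner D-matrix element — the rotation-matrix element ⟨l m'| R(α,β,γ) |l m⟩ in the angular-momentum basis.
Split into d^2_{-1,1}(β=0.8733) × two z-phases.
Half-angle: c=0.906173, s=0.422906. N=√(1·6·6·1)=6.000000
k∈{2,3} keeps every argument non-negative
  k=2: (−1)^0·6.0000/(2)·0.9062^2·0.4229^2 = +0.440587
  k=3: (−1)^1·6.0000/(6)·0.9062^0·0.4229^4 = -0.031987
d^2_{-1,1}(0.8733) = +0.440587 -0.031987 = +0.408600
Attach z-rotation phases: D = e^{-i(-1)(0.8926)}·(+0.408600)·e^{-i(1)(6.2321)} = +0.239770+0.330854i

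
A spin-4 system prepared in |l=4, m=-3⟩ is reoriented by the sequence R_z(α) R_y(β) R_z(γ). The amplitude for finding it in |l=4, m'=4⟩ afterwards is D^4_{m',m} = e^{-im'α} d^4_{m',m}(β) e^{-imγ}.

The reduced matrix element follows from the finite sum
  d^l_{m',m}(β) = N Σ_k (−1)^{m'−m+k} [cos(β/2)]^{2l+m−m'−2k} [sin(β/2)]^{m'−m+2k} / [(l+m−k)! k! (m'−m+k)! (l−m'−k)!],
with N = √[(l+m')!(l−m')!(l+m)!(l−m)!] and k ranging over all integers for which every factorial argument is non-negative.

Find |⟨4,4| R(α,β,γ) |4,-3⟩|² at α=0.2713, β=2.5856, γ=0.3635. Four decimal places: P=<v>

P=0.3483

Split into d^4_{4,-3}(β=2.5856) × two z-phases.
Half-angle: c=0.274429, s=0.961607. N=√(40320·1·1·5040)=14255.272709
The bounds max(0,m−m')=0 and min(l+m,l−m')=0 give 1 term
  k=0: (−1)^7·14255.2727/(5040)·0.2744^1·0.9616^7 = -0.590146
d^4_{4,-3}(2.5856) = -0.590146
|D^4_{4,-3}|² = |d^4_{4,-3}(β)|² = (-0.590146)² = 0.348273 (the z-rotation phases have unit modulus)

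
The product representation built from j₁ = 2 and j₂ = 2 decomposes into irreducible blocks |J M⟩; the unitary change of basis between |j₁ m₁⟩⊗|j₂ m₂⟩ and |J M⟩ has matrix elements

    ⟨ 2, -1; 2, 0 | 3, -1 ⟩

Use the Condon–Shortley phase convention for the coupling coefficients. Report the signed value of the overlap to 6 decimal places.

triangle: 1!*3!*3!/8! = 36/40320
(j±m)!: 1!*3!*2!*2!*2!*4! = 1152
prefactor² = (2J+1)*Δ*N² = 36/5
  k=0: +1/(0!*1!*3!*2!*0!*1!) = 1/12
  k=1: −1/(1!*0!*2!*1!*1!*2!) = -1/4
Σ = -1/6  ⇒  CG² = 36/5*(-1/6)² = 1/5
CG = −√(1/5) = -0.447214

-0.447214  (= −√(1/5))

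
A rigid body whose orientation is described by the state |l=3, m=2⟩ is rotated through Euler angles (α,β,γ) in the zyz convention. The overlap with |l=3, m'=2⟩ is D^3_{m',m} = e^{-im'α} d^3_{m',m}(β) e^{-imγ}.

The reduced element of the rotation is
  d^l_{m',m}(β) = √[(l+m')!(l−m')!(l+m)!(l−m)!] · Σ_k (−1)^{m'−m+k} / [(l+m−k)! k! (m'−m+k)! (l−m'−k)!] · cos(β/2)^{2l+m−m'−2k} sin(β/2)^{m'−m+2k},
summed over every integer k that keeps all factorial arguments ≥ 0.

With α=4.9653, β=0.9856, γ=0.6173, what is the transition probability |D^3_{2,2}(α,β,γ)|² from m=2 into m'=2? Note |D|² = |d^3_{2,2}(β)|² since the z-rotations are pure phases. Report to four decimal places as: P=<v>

P=0.0427

D^3_{2,2}(4.9653,0.9856,0.6173) = e^{-i·2·4.9653}·d^3_{2,2}(0.9856)·e^{-i·2·0.6173}. Compute d first:
c=cos(0.985600/2)=0.881012, s=sin(0.985600/2)=0.473095; N=√[120·1·120·1]=120.000000
k∈{0,1} keeps every argument non-negative
  k=0: (−1)^0·120.0000/(120)·0.8810^6·0.4731^0 = +0.467617
  k=1: (−1)^1·120.0000/(24)·0.8810^4·0.4731^2 = -0.674206
d^3_{2,2}(0.9856) = +0.467617 -0.674206 = -0.206589
|D^3_{2,2}|² = |d^3_{2,2}(β)|² = (-0.206589)² = 0.042679 (the z-rotation phases have unit modulus)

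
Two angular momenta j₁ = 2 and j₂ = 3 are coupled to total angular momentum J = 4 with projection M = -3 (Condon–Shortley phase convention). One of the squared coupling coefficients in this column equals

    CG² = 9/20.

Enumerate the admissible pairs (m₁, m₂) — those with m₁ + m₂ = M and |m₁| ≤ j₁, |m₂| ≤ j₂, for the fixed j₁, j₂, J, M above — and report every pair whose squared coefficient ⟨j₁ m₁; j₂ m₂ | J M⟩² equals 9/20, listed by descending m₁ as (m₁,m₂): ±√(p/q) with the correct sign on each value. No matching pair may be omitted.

Admissible pairs with m₁+m₂ = M = -3: (-2,-1), (-1,-2), (0,-3)
  (m₁,m₂)=(0,-3): CG² = 9/20, CG = +√(9/20)   ← matches the target
  (m₁,m₂)=(-1,-2): CG² = 1/20, CG = +√(1/20)
  (m₁,m₂)=(-2,-1): CG² = 1/2, CG = −√(1/2)
Pairs with CG² = 9/20: (0,-3): +√(9/20)

(0,-3): +√(9/20)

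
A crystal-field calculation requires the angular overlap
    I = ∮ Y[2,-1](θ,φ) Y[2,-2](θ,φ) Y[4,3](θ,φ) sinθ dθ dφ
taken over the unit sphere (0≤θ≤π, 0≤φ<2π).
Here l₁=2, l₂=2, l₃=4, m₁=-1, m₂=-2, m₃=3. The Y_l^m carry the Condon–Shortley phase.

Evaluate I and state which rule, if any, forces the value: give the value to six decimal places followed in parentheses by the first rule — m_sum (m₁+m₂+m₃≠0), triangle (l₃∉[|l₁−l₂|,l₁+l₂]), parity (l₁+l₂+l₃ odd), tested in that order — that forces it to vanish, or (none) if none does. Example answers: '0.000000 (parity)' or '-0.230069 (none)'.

-0.238414 (none)

Rules hold: Σm=0, L=8 even, 0≤4≤4.
N = 5·5·9 = 225
Δ = 0!·4!·4!/9! = 1/630
Racah Σ t=0..0: t=0:+1/16 = 1/16
⇒ 3j(2 2 4; 0 0 0)² = 2/35, sgn +1
Racah Σ t=0..0: t=0:+1/144 = 1/144
⇒ 3j(2 2 4; -1 -2 3)² = 1/18, sgn -1
4πI² = N·(3j₀)²·(3jₘ)² = 5/7
I = -1·√(0.714286/4π) = -0.23841361
No selection rule forces the value: the integral is nonzero (none).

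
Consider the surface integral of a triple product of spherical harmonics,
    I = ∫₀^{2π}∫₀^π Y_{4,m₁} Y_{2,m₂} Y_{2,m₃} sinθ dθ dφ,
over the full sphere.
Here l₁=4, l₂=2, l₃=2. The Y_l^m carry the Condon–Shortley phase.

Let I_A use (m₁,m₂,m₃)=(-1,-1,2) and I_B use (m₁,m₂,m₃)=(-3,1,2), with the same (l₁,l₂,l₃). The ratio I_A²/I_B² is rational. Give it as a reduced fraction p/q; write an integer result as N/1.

Same 4,2,2: normalisation and zero-m 3j drop out of the ratio.
A: Δ: 4! 4! 0! / 9! → 1/630; sum: t=1:−1/144 = -1/144; 3j²(4 2 2; -1 -1 2) = Δ·Π!·Σ² = 1/126  (sign -1)
B: Δ: 4! 4! 0! / 9! → 1/630; sum: t=3:−1/144 = -1/144; 3j²(4 2 2; -3 1 2) = Δ·Π!·Σ² = 1/18  (sign -1)
I_A²/I_B² = (1/126)/(1/18) = 1/7

1/7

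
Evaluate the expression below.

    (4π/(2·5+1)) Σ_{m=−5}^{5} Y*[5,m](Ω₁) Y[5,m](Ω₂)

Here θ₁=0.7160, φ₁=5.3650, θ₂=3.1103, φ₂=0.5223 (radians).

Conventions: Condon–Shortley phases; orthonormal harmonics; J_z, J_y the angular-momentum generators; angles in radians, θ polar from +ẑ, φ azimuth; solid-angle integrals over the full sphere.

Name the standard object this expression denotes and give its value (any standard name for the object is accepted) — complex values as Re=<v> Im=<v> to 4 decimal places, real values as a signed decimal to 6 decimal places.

Legendre polynomial (addition theorem), +0.416960

This sum is the spherical-harmonic addition theorem: it equals the Legendre polynomial P_l(cos γ) of the angle γ between the two directions.
Expand P_5 via completeness: Σ_{m} conj(Y_{5,m}) at Ω₁ times Y_{5,m} at Ω₂ —
  m=-5: Y*=-0.00685 + 0.05613j  Y=-0.00000 - 0.00000j  product 0.00000 - 0.00000j
  m=-4: Y*=-0.17721 + 0.10410j  Y=0.00000 + 0.00000j  product -0.00000 - 0.00000j
  m=-3: Y*=-0.37347 - 0.15222j  Y=0.00000 - 0.00008j  product -0.00001 + 0.00003j
  m=-2: Y*=-0.10229 - 0.37608j  Y=-0.00166 + 0.00286j  product 0.00125 + 0.00033j
  m=-1: Y*=-0.02110 + 0.02761j  Y=0.06924 - 0.03986j  product -0.00036 + 0.00275j
  m=+0: Y*=-0.39111 + 0.00000j  Y=-0.92874 + 0.00000j  product 0.36324 + 0.00000j
  m=+1: Y*=0.02110 + 0.02761j  Y=-0.06924 - 0.03986j  product -0.00036 - 0.00275j
  m=+2: Y*=-0.10229 + 0.37608j  Y=-0.00166 - 0.00286j  product 0.00125 - 0.00033j
  m=+3: Y*=0.37347 - 0.15222j  Y=-0.00000 - 0.00008j  product -0.00001 - 0.00003j
  m=+4: Y*=-0.17721 - 0.10410j  Y=0.00000 - 0.00000j  product -0.00000 + 0.00000j
  m=+5: Y*=0.00685 + 0.05613j  Y=0.00000 - 0.00000j  product 0.00000 + 0.00000j
Accumulated sum 0.36499 - 0.00000j; after 4π/(2l+1) scaling, 0.41696 - 0.00000j ⇒ P_5 = 0.416960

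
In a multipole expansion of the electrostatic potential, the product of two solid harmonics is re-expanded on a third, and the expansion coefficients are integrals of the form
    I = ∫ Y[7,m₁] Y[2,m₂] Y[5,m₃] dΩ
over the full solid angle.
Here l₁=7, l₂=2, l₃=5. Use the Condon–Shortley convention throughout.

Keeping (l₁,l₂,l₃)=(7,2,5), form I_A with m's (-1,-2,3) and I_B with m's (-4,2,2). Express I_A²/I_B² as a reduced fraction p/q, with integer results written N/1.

1/22

Same 7,2,5: normalisation and zero-m 3j drop out of the ratio.
A: Δ: 4! 10! 0! / 15! → 1/15015; sum: t=0:+1/1935360 = 1/1935360; 3j²(7 2 5; -1 -2 3) = Δ·Π!·Σ² = 1/1001  (sign +1)
B: Δ: 4! 10! 0! / 15! → 1/15015; sum: t=4:+1/725760 = 1/725760; 3j²(7 2 5; -4 2 2) = Δ·Π!·Σ² = 2/91  (sign -1)
I_A²/I_B² = (1/1001)/(2/91) = 1/22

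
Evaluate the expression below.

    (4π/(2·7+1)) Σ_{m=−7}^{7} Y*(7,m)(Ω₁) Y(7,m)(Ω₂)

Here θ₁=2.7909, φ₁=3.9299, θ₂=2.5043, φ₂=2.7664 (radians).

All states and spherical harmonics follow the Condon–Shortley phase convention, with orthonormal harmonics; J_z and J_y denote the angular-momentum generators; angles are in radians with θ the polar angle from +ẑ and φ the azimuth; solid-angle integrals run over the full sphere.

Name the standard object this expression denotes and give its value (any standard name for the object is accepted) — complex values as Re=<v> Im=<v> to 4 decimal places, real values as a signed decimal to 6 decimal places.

Legendre polynomial (addition theorem), -0.359687

This sum is the spherical-harmonic addition theorem: it equals the Legendre polynomial P_l(cos γ) of the angle γ between the two directions.
Addition theorem: P_7(cos γ) = (4π/15) Σ_m Y*_{lm}(Ω₁) Y_{lm}(Ω₂), m = −7…7:
  term(m=-7) = -0.000001+0.000004i   from Y*(Ω₁)=-0.000204+0.000196i, Y(Ω₂)=+0.011491-0.006507i
  term(m=-6) = +0.000148+0.000124i   from Y*(Ω₁)=-0.000050+0.002888i, Y(Ω₂)=+0.041982-0.051878i
  term(m=-5) = +0.003324-0.001671i   from Y*(Ω₁)=+0.012805+0.013183i, Y(Ω₂)=+0.060827-0.193098i
  term(m=-4) = -0.001893-0.032377i   from Y*(Ω₁)=+0.081269+0.000946i, Y(Ω₂)=-0.027921-0.398067i
  term(m=-3) = -0.110283-0.040120i   from Y*(Ω₁)=+0.179260-0.176158i, Y(Ω₂)=-0.201087-0.421415i
  term(m=-2) = -0.055920+0.059284i   from Y*(Ω₁)=+0.002948-0.506722i, Y(Ω₂)=-0.117633-0.109671i
  term(m=-1) = -0.067168-0.155690i   from Y*(Ω₁)=-0.361107-0.363214i, Y(Ω₂)=+0.308030+0.121318i
  term(m=+0) = +0.034238+0.000000i   from Y*(Ω₁)=+0.123408-0.000000i, Y(Ω₂)=+0.277441+0.000000i
  term(m=+1) = -0.067168+0.155690i   from Y*(Ω₁)=+0.361107-0.363214i, Y(Ω₂)=-0.308030+0.121318i
  term(m=+2) = -0.055920-0.059284i   from Y*(Ω₁)=+0.002948+0.506722i, Y(Ω₂)=-0.117633+0.109671i
  term(m=+3) = -0.110283+0.040120i   from Y*(Ω₁)=-0.179260-0.176158i, Y(Ω₂)=+0.201087-0.421415i
  term(m=+4) = -0.001893+0.032377i   from Y*(Ω₁)=+0.081269-0.000946i, Y(Ω₂)=-0.027921+0.398067i
  term(m=+5) = +0.003324+0.001671i   from Y*(Ω₁)=-0.012805+0.013183i, Y(Ω₂)=-0.060827-0.193098i
  term(m=+6) = +0.000148-0.000124i   from Y*(Ω₁)=-0.000050-0.002888i, Y(Ω₂)=+0.041982+0.051878i
  term(m=+7) = -0.000001-0.000004i   from Y*(Ω₁)=+0.000204+0.000196i, Y(Ω₂)=-0.011491-0.006507i
Accumulated sum -0.429345-0.000000i; after 4π/(2l+1) scaling, -0.359687-0.000000i ⇒ P_7 = -0.359687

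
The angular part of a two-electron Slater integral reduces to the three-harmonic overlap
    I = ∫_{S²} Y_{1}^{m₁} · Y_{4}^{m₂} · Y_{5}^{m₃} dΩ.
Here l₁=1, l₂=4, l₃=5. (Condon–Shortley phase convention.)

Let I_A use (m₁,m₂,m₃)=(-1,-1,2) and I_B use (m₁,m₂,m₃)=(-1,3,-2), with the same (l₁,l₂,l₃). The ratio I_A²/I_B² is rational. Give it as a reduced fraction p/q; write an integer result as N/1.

l's match ⇒ only the (l;m) 3-j factors differ between A and B.
A: triangle coeff Δ(1,4,5) = 1/495; Σ_t [0,0]: t=0:+1/1440 = 1/1440; (3j)²=7/165 [(1 4 5; -1 -1 2)], sign=-1
B: triangle coeff Δ(1,4,5) = 1/495; Σ_t [0,0]: t=0:+1/10080 = 1/10080; (3j)²=1/165 [(1 4 5; -1 3 -2)], sign=-1
I_A²/I_B² = (7/165)/(1/165) = 7/1

7/1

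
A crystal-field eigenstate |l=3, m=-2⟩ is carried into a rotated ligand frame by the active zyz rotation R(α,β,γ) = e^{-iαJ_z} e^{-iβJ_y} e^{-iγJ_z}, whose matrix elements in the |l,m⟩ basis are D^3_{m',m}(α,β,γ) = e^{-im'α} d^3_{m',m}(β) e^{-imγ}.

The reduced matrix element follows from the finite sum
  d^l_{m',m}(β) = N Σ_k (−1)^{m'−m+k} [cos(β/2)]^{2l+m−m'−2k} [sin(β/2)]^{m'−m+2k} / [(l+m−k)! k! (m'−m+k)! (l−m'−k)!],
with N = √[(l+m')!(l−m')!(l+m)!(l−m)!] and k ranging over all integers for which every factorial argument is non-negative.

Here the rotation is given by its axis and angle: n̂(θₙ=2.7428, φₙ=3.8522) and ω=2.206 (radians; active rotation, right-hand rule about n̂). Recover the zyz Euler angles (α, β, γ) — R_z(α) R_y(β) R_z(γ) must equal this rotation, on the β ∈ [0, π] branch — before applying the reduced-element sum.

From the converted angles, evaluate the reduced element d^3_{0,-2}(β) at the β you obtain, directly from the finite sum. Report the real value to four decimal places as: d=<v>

d=0.4398

Axis–angle → zyz. n̂ = (sinθₙcosφₙ, sinθₙsinφₙ, cosθₙ) = (-0.294323, -0.253290, -0.921530), ω = 2.2060.
R = I cosω + sinω [n̂]ₓ + (1−cosω) n̂n̂ᵀ gives
  R = [-0.455317, +0.860569, +0.228272; -0.623005, -0.491120, +0.608824; +0.636044, +0.134993, +0.759753]
β = atan2(√(R₁₃²+R₂₃²), R₃₃) = 0.707862; α = atan2(R₂₃, R₁₃) mod 2π = 1.212079; γ = atan2(R₃₂, −R₃₁) mod 2π = 2.932457
d^3_{0,-2}(β=0.7079) via the finite sum:
With c≡cos(β/2)=0.938017 and s≡sin(β/2)=0.346588, N=[6·6·1·120]^{1/2}=65.726707
k: max(0,(-2)−(0))=0 … min(3+(-2),3−(0))=1
  k=0: (−1)^2·65.7267/(12)·0.9380^4·0.3466^2 = +0.509368
  k=1: (−1)^3·65.7267/(12)·0.9380^2·0.3466^4 = -0.069540
d^3_{0,-2}(0.7079) = +0.509368 -0.069540 = +0.439827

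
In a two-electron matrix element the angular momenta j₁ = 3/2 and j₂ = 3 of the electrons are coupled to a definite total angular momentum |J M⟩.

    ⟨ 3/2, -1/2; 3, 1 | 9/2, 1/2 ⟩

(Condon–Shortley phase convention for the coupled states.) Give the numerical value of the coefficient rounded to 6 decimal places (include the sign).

√[10·0!3!6!/10! · 1!2!4!2!5!4!] = √(23040/7)
  +(−1)^0/∏(0,0,2,4,1,2)! = 1/96  (running 1/96)
⟨..|..⟩ = √(23040/7)·(1/96) = +0.597614

+√(5/14) ≈ +0.597614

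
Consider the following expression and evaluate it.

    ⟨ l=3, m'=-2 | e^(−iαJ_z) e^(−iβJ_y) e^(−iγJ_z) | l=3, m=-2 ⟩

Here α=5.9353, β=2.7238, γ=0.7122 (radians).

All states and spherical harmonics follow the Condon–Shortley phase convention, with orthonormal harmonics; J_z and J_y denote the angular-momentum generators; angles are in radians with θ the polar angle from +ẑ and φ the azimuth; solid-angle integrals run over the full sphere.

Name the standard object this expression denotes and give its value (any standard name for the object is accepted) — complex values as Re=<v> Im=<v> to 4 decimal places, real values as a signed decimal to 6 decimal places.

Wigner D-matrix element, Re=-0.0065 Im=-0.0058

This is a Wigner D-matrix element — the rotation-matrix element ⟨l m'| R(α,β,γ) |l m⟩ in the angular-momentum basis.
D^3_{-2,-2}(5.9353,2.7238,0.7122) = e^{-i·-2·5.9353}·d^3_{-2,-2}(2.7238)·e^{-i·-2·0.7122}. Compute d first:
With c≡cos(β/2)=0.207380 and s≡sin(β/2)=0.978260, N=[1·120·1·120]^{1/2}=120.000000
The bounds max(0,m−m')=0 and min(l+m,l−m')=1 give 2 terms
  k=0: (−1)^0·120.0000/(120)·0.2074^6·0.9783^0 = +0.000080
  k=1: (−1)^1·120.0000/(24)·0.2074^4·0.9783^2 = -0.008850
d^3_{-2,-2}(2.7238) = +0.000080 -0.008850 = -0.008771
Phases: e^{-i·(-2)·5.9353}=+0.767560-0.640977i, e^{-i·(-2)·0.7122}=+0.145874+0.989303i ⇒ D=-0.006544-0.005840i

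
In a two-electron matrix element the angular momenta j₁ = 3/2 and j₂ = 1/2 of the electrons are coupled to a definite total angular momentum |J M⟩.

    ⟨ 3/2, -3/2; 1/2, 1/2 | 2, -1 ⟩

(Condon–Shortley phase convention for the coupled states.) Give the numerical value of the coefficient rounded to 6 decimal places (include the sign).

+0.500000  (= +√(1/4))

√[5·0!3!1!/5! · 0!3!1!0!1!3!] = √(9)
  +(−1)^0/∏(0,0,3,1,0,0)! = 1/6  (running 1/6)
⟨..|..⟩ = √(9)·(1/6) = +0.500000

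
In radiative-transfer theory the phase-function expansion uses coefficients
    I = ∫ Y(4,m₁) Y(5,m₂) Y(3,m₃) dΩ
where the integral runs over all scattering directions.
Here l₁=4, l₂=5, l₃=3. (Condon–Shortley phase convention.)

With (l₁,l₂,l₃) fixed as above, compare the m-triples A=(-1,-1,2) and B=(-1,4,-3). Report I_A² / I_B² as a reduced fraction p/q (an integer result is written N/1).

625/1134

l's match ⇒ only the (l;m) 3-j factors differ between A and B.
A: triangle coeff Δ(4,5,3) = 1/180180; Σ_t [3,4]: t=3:−1/432 t=4:+1/1152 = -5/3456; (3j)²=625/36036 [(4 5 3; -1 -1 2)], sign=+1
B: triangle coeff Δ(4,5,3) = 1/180180; Σ_t [5,5]: t=5:−1/5760 = -1/5760; (3j)²=9/286 [(4 5 3; -1 4 -3)], sign=-1
I_A²/I_B² = (625/36036)/(9/286) = 625/1134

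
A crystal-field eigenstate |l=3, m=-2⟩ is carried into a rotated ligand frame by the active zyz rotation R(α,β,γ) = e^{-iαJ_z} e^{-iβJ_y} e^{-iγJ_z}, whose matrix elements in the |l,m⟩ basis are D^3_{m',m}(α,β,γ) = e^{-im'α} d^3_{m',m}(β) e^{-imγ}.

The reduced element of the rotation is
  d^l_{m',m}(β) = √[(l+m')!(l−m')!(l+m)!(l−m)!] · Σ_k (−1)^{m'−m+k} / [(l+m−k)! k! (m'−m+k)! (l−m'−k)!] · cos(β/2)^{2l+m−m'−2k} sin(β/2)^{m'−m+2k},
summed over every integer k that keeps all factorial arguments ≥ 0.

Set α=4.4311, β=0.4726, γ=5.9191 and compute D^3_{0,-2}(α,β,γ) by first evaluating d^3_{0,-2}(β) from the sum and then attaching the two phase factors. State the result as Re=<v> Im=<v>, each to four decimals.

Re=0.1886 Im=-0.1681

D^3_{0,-2}(4.4311,0.4726,5.9191) = e^{-i·0·4.4311}·d^3_{0,-2}(0.4726)·e^{-i·-2·5.9191}. Compute d first:
Half-angle: c=0.972211, s=0.234107. N=√(6·6·1·120)=65.726707
The bounds max(0,m−m')=0 and min(l+m,l−m')=1 give 2 terms
  k=0: (−1)^2·65.7267/(12)·0.9722^4·0.2341^2 = +0.268183
  k=1: (−1)^3·65.7267/(12)·0.9722^2·0.2341^4 = -0.015550
d^3_{0,-2}(0.4726) = +0.268183 -0.015550 = +0.252633
Phases: e^{-i·(0)·4.4311}=+1.000000+0.000000i, e^{-i·(-2)·5.9191}=+0.746393-0.665505i ⇒ D=+0.188563-0.168128i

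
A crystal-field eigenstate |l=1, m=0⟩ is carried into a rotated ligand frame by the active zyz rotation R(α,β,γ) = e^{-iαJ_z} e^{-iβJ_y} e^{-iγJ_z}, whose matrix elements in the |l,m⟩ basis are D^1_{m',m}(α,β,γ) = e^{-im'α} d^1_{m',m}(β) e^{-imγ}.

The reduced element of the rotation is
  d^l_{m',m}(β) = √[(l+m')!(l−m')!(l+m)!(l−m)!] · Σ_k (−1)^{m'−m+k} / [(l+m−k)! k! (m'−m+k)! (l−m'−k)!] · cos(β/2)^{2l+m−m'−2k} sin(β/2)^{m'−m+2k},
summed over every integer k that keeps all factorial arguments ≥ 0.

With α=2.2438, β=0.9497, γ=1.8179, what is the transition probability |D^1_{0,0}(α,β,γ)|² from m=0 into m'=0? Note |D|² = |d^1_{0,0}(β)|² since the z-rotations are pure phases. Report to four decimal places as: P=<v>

First d^1_{0,0}(β=0.9497), then the phase factors e^{-i(0)α} and e^{-i(0)γ}:
c=cos(0.949700/2)=0.889361, s=sin(0.949700/2)=0.457205; N=√[1·1·1·1]=1.000000
k∈{0,1} keeps every argument non-negative
  k=0: (−1)^0·1.0000/(1)·0.8894^2·0.4572^0 = +0.790964
  k=1: (−1)^1·1.0000/(1)·0.8894^0·0.4572^2 = -0.209036
d^1_{0,0}(0.9497) = +0.790964 -0.209036 = +0.581927
|D^1_{0,0}|² = |d^1_{0,0}(β)|² = (+0.581927)² = 0.338639 (the z-rotation phases have unit modulus)

P=0.3386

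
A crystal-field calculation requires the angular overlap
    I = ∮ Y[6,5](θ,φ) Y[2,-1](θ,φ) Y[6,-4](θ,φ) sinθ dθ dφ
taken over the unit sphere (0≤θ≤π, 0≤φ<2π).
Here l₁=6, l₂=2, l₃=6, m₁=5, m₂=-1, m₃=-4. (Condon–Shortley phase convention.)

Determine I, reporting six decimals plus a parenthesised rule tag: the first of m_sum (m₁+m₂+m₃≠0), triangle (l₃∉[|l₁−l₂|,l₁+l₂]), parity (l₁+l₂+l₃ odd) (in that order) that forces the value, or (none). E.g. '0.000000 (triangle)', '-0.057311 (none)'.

-0.197649 (none)

m-sum 0 ✓  L=14 even ✓  4≤6≤8 ✓
Π(2lᵢ+1) = 13×5×13 = 845
triangle coeff Δ(6,2,6) = 1/90090
Σ_t [0,2]: t=0:+1/69120 t=1:−1/14400 t=2:+1/69120 = -7/172800
(3j)²=14/715 [(6 2 6; 0 0 0)], sign=-1
Σ_t [0,1]: t=0:+1/725760 t=1:−1/7257600 = 1/806400
(3j)²=27/910 [(6 2 6; 5 -1 -4)], sign=+1
⇒ 4πI² = 27/55
I = (-1)√(27/55/(4π)) = -0.19764945
No selection rule forces the value: the integral is nonzero (none).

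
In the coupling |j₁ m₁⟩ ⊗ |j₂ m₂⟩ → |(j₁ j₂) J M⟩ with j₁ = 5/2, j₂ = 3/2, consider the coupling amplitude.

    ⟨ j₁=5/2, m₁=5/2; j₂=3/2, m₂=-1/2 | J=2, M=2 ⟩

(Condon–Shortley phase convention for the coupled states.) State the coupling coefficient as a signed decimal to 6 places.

triangle: 2!*3!*1!/7! = 12/5040
(j±m)!: 5!*0!*1!*2!*4!*0! = 5760
prefactor² = (2J+1)*Δ*N² = 480/7
  k=0: +1/(0!*2!*0!*1!*3!*0!) = 1/12
Σ = 1/12  ⇒  CG² = 480/7*(1/12)² = 10/21
CG = +√(10/21) = +0.690066

+0.690066  (= +√(10/21))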